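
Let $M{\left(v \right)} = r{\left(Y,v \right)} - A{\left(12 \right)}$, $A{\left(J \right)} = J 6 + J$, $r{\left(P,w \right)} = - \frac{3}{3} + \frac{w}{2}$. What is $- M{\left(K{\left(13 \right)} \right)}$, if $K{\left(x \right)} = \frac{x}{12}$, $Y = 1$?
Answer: $\frac{2027}{24} \approx 84.458$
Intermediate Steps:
$r{\left(P,w \right)} = -1 + \frac{w}{2}$ ($r{\left(P,w \right)} = \left(-3\right) \frac{1}{3} + w \frac{1}{2} = -1 + \frac{w}{2}$)
$K{\left(x \right)} = \frac{x}{12}$ ($K{\left(x \right)} = x \frac{1}{12} = \frac{x}{12}$)
$A{\left(J \right)} = 7 J$ ($A{\left(J \right)} = 6 J + J = 7 J$)
$M{\left(v \right)} = -85 + \frac{v}{2}$ ($M{\left(v \right)} = \left(-1 + \frac{v}{2}\right) - 7 \cdot 12 = \left(-1 + \frac{v}{2}\right) - 84 = -85 + \frac{v}{2}$)
$- M{\left(K{\left(13 \right)} \right)} = - (-85 + \frac{\frac{1}{12} \cdot 13}{2}) = - (-85 + \frac{1}{2} \cdot \frac{13}{12}) = - (-85 + \frac{13}{24}) = \left(-1\right) \left(- \frac{2027}{24}\right) = \frac{2027}{24}$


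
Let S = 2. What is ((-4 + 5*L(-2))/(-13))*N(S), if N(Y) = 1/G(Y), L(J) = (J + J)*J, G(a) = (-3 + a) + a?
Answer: -36/13 ≈ -2.7692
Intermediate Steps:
G(a) = -3 + 2*a
L(J) = 2*J**2 (L(J) = (2*J)*J = 2*J**2)
N(Y) = 1/(-3 + 2*Y)
((-4 + 5*L(-2))/(-13))*N(S) = ((-4 + 5*(2*(-2)**2))/(-13))/(-3 + 2*2) = ((-4 + 5*(2*4))*(-1/13))/(-3 + 4) = ((-4 + 5*8)*(-1/13))/1 = ((-4 + 40)*(-1/13))*1 = (36*(-1/13))*1 = -36/13*1 = -36/13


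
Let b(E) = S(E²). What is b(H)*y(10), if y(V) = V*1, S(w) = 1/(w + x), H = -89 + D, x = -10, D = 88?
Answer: -10/9 ≈ -1.1111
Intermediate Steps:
H = -1 (H = -89 + 88 = -1)
S(w) = 1/(-10 + w) (S(w) = 1/(w - 10) = 1/(-10 + w))
b(E) = 1/(-10 + E²)
y(V) = V
b(H)*y(10) = 10/(-10 + (-1)²) = 10/(-10 + 1) = 10/(-9) = -⅑*10 = -10/9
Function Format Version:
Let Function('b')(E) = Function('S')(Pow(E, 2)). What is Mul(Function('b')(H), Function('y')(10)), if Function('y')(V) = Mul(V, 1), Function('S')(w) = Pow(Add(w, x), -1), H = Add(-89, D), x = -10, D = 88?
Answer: Rational(-10, 9) ≈ -1.1111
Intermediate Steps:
H = -1 (H = Add(-89, 88) = -1)
Function('S')(w) = Pow(Add(-10, w), -1) (Function('S')(w) = Pow(Add(w, -10), -1) = Pow(Add(-10, w), -1))
Function('b')(E) = Pow(Add(-10, Pow(E, 2)), -1)
Function('y')(V) = V
Mul(Function('b')(H), Function('y')(10)) = Mul(Pow(Add(-10, Pow(-1, 2)), -1), 10) = Mul(Pow(Add(-10, 1), -1), 10) = Mul(Pow(-9, -1), 10) = Mul(Rational(-1, 9), 10) = Rational(-10, 9)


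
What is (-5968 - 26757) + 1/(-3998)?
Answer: -130834551/3998 ≈ -32725.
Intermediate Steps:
(-5968 - 26757) + 1/(-3998) = -32725 - 1/3998 = -130834551/3998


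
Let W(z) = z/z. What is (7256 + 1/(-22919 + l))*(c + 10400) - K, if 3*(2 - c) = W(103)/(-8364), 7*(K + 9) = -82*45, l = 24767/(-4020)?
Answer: 305442159417446602078/4046800303917 ≈ 7.5478e+7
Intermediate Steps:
l = -24767/4020 (l = 24767*(-1/4020) = -24767/4020 ≈ -6.1609)
K = -3753/7 (K = -9 + (-82*45)/7 = -9 + (1/7)*(-3690) = -9 - 3690/7 = -3753/7 ≈ -536.14)
W(z) = 1
c = 50185/25092 (c = 2 - 1/(3*(-8364)) = 2 - (-1)/(3*8364) = 2 - 1/3*(-1/8364) = 2 + 1/25092 = 50185/25092 ≈ 2.0000)
(7256 + 1/(-22919 + l))*(c + 10400) - K = (7256 + 1/(-22919 - 24767/4020))*(50185/25092 + 10400) - 1*(-3753/7) = (7256 + 1/(-92159147/4020))*(261006985/25092) + 3753/7 = (7256 - 4020/92159147)*(261006985/25092) + 3753/7 = (668706766612/92159147)*(261006985/25092) + 3753/7 = 43634284250624196205/578114329131 + 3753/7 = 305442159417446602078/4046800303917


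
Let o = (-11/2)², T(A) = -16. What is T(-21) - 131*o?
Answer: -15915/4 ≈ -3978.8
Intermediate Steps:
o = 121/4 (o = (-11*½)² = (-11/2)² = 121/4 ≈ 30.250)
T(-21) - 131*o = -16 - 131*121/4 = -16 - 15851/4 = -15915/4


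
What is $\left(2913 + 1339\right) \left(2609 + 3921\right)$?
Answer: $27765560$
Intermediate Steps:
$\left(2913 + 1339\right) \left(2609 + 3921\right) = 4252 \cdot 6530 = 27765560$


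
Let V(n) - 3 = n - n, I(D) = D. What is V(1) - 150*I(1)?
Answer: -147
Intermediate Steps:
V(n) = 3 (V(n) = 3 + (n - n) = 3 + 0 = 3)
V(1) - 150*I(1) = 3 - 150*1 = 3 - 150 = -147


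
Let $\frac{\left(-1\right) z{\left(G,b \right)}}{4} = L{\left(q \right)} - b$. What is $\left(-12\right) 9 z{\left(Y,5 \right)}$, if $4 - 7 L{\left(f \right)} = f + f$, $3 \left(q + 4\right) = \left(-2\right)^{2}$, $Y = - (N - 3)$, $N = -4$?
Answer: $-1584$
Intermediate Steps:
$Y = 7$ ($Y = - (-4 - 3) = \left(-1\right) \left(-7\right) = 7$)
$q = - \frac{8}{3}$ ($q = -4 + \frac{\left(-2\right)^{2}}{3} = -4 + \frac{1}{3} \cdot 4 = -4 + \frac{4}{3} = - \frac{8}{3} \approx -2.6667$)
$L{\left(f \right)} = \frac{4}{7} - \frac{2 f}{7}$ ($L{\left(f \right)} = \frac{4}{7} - \frac{f + f}{7} = \frac{4}{7} - \frac{2 f}{7}$)
$z{\left(G,b \right)} = - \frac{16}{3} + 4 b$ ($z{\left(G,b \right)} = - 4 \left(\left(\frac{4}{7} - - \frac{16}{21}\right) - b\right) = - 4 \left(\left(\frac{4}{7} + \frac{16}{21}\right) - b\right) = - 4 \left(\frac{4}{3} - b\right) = - \frac{16}{3} + 4 b$)
$\left(-12\right) 9 z{\left(Y,5 \right)} = \left(-12\right) 9 \left(- \frac{16}{3} + 4 \cdot 5\right) = - 108 \left(- \frac{16}{3} + 20\right) = \left(-108\right) \frac{44}{3} = -1584$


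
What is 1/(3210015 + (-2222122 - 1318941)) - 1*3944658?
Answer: -1305871141585/331048 ≈ -3.9447e+6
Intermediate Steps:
1/(3210015 + (-2222122 - 1318941)) - 1*3944658 = 1/(3210015 - 3541063) - 3944658 = 1/(-331048) - 3944658 = -1/331048 - 3944658 = -1305871141585/331048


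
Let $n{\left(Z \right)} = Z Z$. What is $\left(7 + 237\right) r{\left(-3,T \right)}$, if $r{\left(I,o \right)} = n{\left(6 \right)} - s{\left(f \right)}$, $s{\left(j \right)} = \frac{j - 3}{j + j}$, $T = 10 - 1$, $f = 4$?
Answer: $\frac{17507}{2} \approx 8753.5$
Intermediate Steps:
$n{\left(Z \right)} = Z^{2}$
$T = 9$
$s{\left(j \right)} = \frac{-3 + j}{2 j}$
$r{\left(I,o \right)} = \frac{287}{8}$ ($r{\left(I,o \right)} = 6^{2} - \frac{-3 + 4}{2 \cdot 4} = 36 - \frac{1}{2} \cdot \frac{1}{4} \cdot 1 = 36 - \frac{1}{8} = \frac{287}{8}$)
$\left(7 + 237\right) r{\left(-3,T \right)} = \left(7 + 237\right) \frac{287}{8} = 244 \cdot \frac{287}{8} = \frac{17507}{2}$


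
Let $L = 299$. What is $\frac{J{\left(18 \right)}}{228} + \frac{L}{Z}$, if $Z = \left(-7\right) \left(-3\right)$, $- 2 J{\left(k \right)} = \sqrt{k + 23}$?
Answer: $\frac{299}{21} - \frac{\sqrt{41}}{456} \approx 14.224$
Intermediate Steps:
$J{\left(k \right)} = - \frac{\sqrt{23 + k}}{2}$ ($J{\left(k \right)} = - \frac{\sqrt{k + 23}}{2} = - \frac{\sqrt{23 + k}}{2}$)
$Z = 21$
$\frac{J{\left(18 \right)}}{228} + \frac{L}{Z} = \frac{\left(- \frac{1}{2}\right) \sqrt{23 + 18}}{228} + \frac{299}{21} = - \frac{\sqrt{41}}{2} \cdot \frac{1}{228} + 299 \cdot \frac{1}{21} = - \frac{\sqrt{41}}{456} + \frac{299}{21} = \frac{299}{21} - \frac{\sqrt{41}}{456}$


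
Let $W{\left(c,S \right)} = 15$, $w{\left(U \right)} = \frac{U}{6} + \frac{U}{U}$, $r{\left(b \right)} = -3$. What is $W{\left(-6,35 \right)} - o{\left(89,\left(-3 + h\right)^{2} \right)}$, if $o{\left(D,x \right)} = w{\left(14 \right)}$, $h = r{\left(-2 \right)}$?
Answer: $\frac{35}{3} \approx 11.667$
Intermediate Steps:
$h = -3$
$w{\left(U \right)} = 1 + \frac{U}{6}$ ($w{\left(U \right)} = U \frac{1}{6} + 1 = \frac{U}{6} + 1 = 1 + \frac{U}{6}$)
$o{\left(D,x \right)} = \frac{10}{3}$ ($o{\left(D,x \right)} = 1 + \frac{1}{6} \cdot 14 = 1 + \frac{7}{3} = \frac{10}{3}$)
$W{\left(-6,35 \right)} - o{\left(89,\left(-3 + h\right)^{2} \right)} = 15 - \frac{10}{3} = \frac{35}{3}$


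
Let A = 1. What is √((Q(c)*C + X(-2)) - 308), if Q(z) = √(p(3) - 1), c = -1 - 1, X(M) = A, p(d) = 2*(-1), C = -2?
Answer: √(-307 - 2*I*√3) ≈ 0.09885 - 17.522*I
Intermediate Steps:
p(d) = -2
X(M) = 1
c = -2
Q(z) = I*√3 (Q(z) = √(-2 - 1) = √(-3) = I*√3)
√((Q(c)*C + X(-2)) - 308) = √(((I*√3)*(-2) + 1) - 308) = √((-2*I*√3 + 1) - 308) = √((1 - 2*I*√3) - 308) = √(-307 - 2*I*√3)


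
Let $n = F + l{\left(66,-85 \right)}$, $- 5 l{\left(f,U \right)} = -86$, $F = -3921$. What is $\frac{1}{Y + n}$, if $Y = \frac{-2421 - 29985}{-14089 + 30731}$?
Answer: $- \frac{41605}{162498614} \approx -0.00025603$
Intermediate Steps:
$Y = - \frac{16203}{8321}$ ($Y = - \frac{32406}{16642} = \left(-32406\right) \frac{1}{16642} = - \frac{16203}{8321} \approx -1.9472$)
$l{\left(f,U \right)} = \frac{86}{5}$ ($l{\left(f,U \right)} = \left(- \frac{1}{5}\right) \left(-86\right) = \frac{86}{5}$)
$n = - \frac{19519}{5}$ ($n = -3921 + \frac{86}{5} = - \frac{19519}{5} \approx -3903.8$)
$\frac{1}{Y + n} = \frac{1}{- \frac{16203}{8321} - \frac{19519}{5}} = \frac{1}{- \frac{162498614}{41605}} = - \frac{41605}{162498614}$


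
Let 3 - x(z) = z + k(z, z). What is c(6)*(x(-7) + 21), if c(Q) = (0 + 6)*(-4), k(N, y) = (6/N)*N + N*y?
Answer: 576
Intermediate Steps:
k(N, y) = 6 + N*y
x(z) = -3 - z - z² (x(z) = 3 - (z + (6 + z*z)) = 3 - (z + (6 + z²)) = 3 - (6 + z + z²) = 3 + (-6 - z - z²) = -3 - z - z²)
c(Q) = -24 (c(Q) = 6*(-4) = -24)
c(6)*(x(-7) + 21) = -24*((-3 - 1*(-7) - 1*(-7)²) + 21) = -24*((-3 + 7 - 1*49) + 21) = -24*((-3 + 7 - 49) + 21) = -24*(-45 + 21) = -24*(-24) = 576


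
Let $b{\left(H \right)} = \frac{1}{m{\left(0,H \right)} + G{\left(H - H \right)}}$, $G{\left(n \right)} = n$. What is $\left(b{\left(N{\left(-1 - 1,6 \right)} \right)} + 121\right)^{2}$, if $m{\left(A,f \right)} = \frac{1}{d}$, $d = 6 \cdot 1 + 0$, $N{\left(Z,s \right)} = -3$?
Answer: $16129$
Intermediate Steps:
$d = 6$ ($d = 6 + 0 = 6$)
$m{\left(A,f \right)} = \frac{1}{6}$
$b{\left(H \right)} = 6$ ($b{\left(H \right)} = \frac{1}{\frac{1}{6} + \left(H - H\right)} = \frac{1}{\frac{1}{6} + 0} = \frac{1}{\frac{1}{6}} = 6$)
$\left(b{\left(N{\left(-1 - 1,6 \right)} \right)} + 121\right)^{2} = \left(6 + 121\right)^{2} = 127^{2} = 16129$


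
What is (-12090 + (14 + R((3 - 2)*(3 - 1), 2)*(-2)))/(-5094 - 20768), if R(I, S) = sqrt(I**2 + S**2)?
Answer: 6038/12931 + 2*sqrt(2)/12931 ≈ 0.46716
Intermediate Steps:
(-12090 + (14 + R((3 - 2)*(3 - 1), 2)*(-2)))/(-5094 - 20768) = (-12090 + (14 + sqrt(((3 - 2)*(3 - 1))**2 + 2**2)*(-2)))/(-5094 - 20768) = (-12090 + (14 + sqrt((1*2)**2 + 4)*(-2)))/(-25862) = (-12090 + (14 + sqrt(2**2 + 4)*(-2)))*(-1/25862) = (-12090 + (14 + sqrt(4 + 4)*(-2)))*(-1/25862) = (-12090 + (14 + sqrt(8)*(-2)))*(-1/25862) = (-12090 + (14 + (2*sqrt(2))*(-2)))*(-1/25862) = (-12090 + (14 - 4*sqrt(2)))*(-1/25862) = (-12076 - 4*sqrt(2))*(-1/25862) = 6038/12931 + 2*sqrt(2)/12931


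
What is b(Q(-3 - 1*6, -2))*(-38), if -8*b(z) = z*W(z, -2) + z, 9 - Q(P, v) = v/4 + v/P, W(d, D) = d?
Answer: 587005/1296 ≈ 452.94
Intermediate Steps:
Q(P, v) = 9 - v/4 - v/P (Q(P, v) = 9 - (v/4 + v/P) = 9 + (-v/4 - v/P) = 9 - v/4 - v/P)
b(z) = -z/8 - z²/8 (b(z) = -(z*z + z)/8 = -(z² + z)/8 = -(z + z²)/8 = -z/8 - z²/8)
b(Q(-3 - 1*6, -2))*(-38) = -(9 - ¼*(-2) - 1*(-2)/(-3 - 1*6))*(1 + (9 - ¼*(-2) - 1*(-2)/(-3 - 1*6)))/8*(-38) = -(9 + ½ - 1*(-2)/(-3 - 6))*(1 + (9 + ½ - 1*(-2)/(-3 - 6)))/8*(-38) = -(9 + ½ - 1*(-2)/(-9))*(1 + (9 + ½ - 1*(-2)/(-9)))/8*(-38) = -(9 + ½ - 1*(-2)*(-⅑))*(1 + (9 + ½ - 1*(-2)*(-⅑)))/8*(-38) = -(9 + ½ - 2/9)*(1 + (9 + ½ - 2/9))/8*(-38) = -⅛*167/18*(1 + 167/18)*(-38) = -⅛*167/18*185/18*(-38) = -30895/2592*(-38) = 587005/1296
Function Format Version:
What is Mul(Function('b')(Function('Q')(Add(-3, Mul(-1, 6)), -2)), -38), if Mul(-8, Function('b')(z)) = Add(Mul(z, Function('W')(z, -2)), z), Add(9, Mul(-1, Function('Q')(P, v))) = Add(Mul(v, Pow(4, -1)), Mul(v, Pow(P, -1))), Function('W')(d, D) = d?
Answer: Rational(587005, 1296) ≈ 452.94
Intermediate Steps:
Function('Q')(P, v) = Add(9, Mul(Rational(-1, 4), v), Mul(-1, v, Pow(P, -1))) (Function('Q')(P, v) = Add(9, Mul(-1, Add(Mul(v, Pow(4, -1)), Mul(v, Pow(P, -1))))) = Add(9, Mul(-1, Add(Mul(v, Rational(1, 4)), Mul(v, Pow(P, -1))))) = Add(9, Mul(-1, Add(Mul(Rational(1, 4), v), Mul(v, Pow(P, -1))))) = Add(9, Add(Mul(Rational(-1, 4), v), Mul(-1, v, Pow(P, -1)))) = Add(9, Mul(Rational(-1, 4), v), Mul(-1, v, Pow(P, -1))))
Function('b')(z) = Add(Mul(Rational(-1, 8), z), Mul(Rational(-1, 8), Pow(z, 2))) (Function('b')(z) = Mul(Rational(-1, 8), Add(Mul(z, z), z)) = Mul(Rational(-1, 8), Add(Pow(z, 2), z)) = Mul(Rational(-1, 8), Add(z, Pow(z, 2))) = Add(Mul(Rational(-1, 8), z), Mul(Rational(-1, 8), Pow(z, 2))))
Mul(Function('b')(Function('Q')(Add(-3, Mul(-1, 6)), -2)), -38) = Mul(Mul(Rational(-1, 8), Add(9, Mul(Rational(-1, 4), -2), Mul(-1, -2, Pow(Add(-3, Mul(-1, 6)), -1))), Add(1, Add(9, Mul(Rational(-1, 4), -2), Mul(-1, -2, Pow(Add(-3, Mul(-1, 6)), -1))))), -38) = Mul(Mul(Rational(-1, 8), Add(9, Rational(1, 2), Mul(-1, -2, Pow(Add(-3, -6), -1))), Add(1, Add(9, Rational(1, 2), Mul(-1, -2, Pow(Add(-3, -6), -1))))), -38) = Mul(Mul(Rational(-1, 8), Add(9, Rational(1, 2), Mul(-1, -2, Pow(-9, -1))), Add(1, Add(9, Rational(1, 2), Mul(-1, -2, Pow(-9, -1))))), -38) = Mul(Mul(Rational(-1, 8), Add(9, Rational(1, 2), Mul(-1, -2, Rational(-1, 9))), Add(1, Add(9, Rational(1, 2), Mul(-1, -2, Rational(-1, 9))))), -38) = Mul(Mul(Rational(-1, 8), Add(9, Rational(1, 2), Rational(-2, 9)), Add(1, Add(9, Rational(1, 2), Rational(-2, 9)))), -38) = Mul(Mul(Rational(-1, 8), Rational(167, 18), Add(1, Rational(167, 18))), -38) = Mul(Mul(Rational(-1, 8), Rational(167, 18), Rational(185, 18)), -38) = Mul(Rational(-30895, 2592), -38) = Rational(587005, 1296)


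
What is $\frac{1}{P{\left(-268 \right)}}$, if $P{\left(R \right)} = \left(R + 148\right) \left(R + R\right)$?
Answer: $\frac{1}{64320} \approx 1.5547 \cdot 10^{-5}$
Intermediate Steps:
$P{\left(R \right)} = 2 R \left(148 + R\right)$ ($P{\left(R \right)} = \left(148 + R\right) 2 R = 2 R \left(148 + R\right)$)
$\frac{1}{P{\left(-268 \right)}} = \frac{1}{2 \left(-268\right) \left(148 - 268\right)} = \frac{1}{2 \left(-268\right) \left(-120\right)} = \frac{1}{64320}$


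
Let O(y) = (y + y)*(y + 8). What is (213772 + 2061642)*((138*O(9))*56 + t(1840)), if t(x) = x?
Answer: 5385012975712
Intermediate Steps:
O(y) = 2*y*(8 + y) (O(y) = (2*y)*(8 + y) = 2*y*(8 + y))
(213772 + 2061642)*((138*O(9))*56 + t(1840)) = (213772 + 2061642)*((138*(2*9*(8 + 9)))*56 + 1840) = 2275414*((138*(2*9*17))*56 + 1840) = 2275414*((138*306)*56 + 1840) = 2275414*(42228*56 + 1840) = 2275414*(2364768 + 1840) = 2275414*2366608 = 5385012975712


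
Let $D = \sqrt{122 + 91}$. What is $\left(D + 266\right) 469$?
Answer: $124754 + 469 \sqrt{213} \approx 1.316 \cdot 10^{5}$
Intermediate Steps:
$D = \sqrt{213} \approx 14.595$
$\left(D + 266\right) 469 = \left(\sqrt{213} + 266\right) 469 = \left(266 + \sqrt{213}\right) 469 = 124754 + 469 \sqrt{213}$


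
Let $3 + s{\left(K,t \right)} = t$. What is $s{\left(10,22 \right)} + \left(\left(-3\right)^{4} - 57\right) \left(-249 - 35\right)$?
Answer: $-6797$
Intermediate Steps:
$s{\left(K,t \right)} = -3 + t$
$s{\left(10,22 \right)} + \left(\left(-3\right)^{4} - 57\right) \left(-249 - 35\right) = \left(-3 + 22\right) + \left(\left(-3\right)^{4} - 57\right) \left(-249 - 35\right) = 19 + \left(81 - 57\right) \left(-284\right) = 19 + 24 \left(-284\right) = 19 - 6816 = -6797$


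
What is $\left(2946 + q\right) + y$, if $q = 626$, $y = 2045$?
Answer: $5617$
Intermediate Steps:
$\left(2946 + q\right) + y = \left(2946 + 626\right) + 2045 = 3572 + 2045 = 5617$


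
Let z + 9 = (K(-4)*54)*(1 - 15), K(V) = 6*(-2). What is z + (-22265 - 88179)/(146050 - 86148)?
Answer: 271390691/29951 ≈ 9061.2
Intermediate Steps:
K(V) = -12
z = 9063 (z = -9 + (-12*54)*(1 - 15) = -9 - 648*(-14) = -9 + 9072 = 9063)
z + (-22265 - 88179)/(146050 - 86148) = 9063 + (-22265 - 88179)/(146050 - 86148) = 9063 - 110444/59902 = 9063 - 110444*1/59902 = 9063 - 55222/29951 = 271390691/29951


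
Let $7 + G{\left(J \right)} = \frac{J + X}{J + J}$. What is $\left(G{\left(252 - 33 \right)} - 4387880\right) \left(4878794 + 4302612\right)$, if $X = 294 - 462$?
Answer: $- \frac{2940948880083955}{73} \approx -4.0287 \cdot 10^{13}$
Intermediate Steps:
$X = -168$
$G{\left(J \right)} = -7 + \frac{-168 + J}{2 J}$ ($G{\left(J \right)} = -7 + \frac{J - 168}{J + J} = -7 + \frac{-168 + J}{2 J}$)
$\left(G{\left(252 - 33 \right)} - 4387880\right) \left(4878794 + 4302612\right) = \left(\left(- \frac{13}{2} - \frac{84}{252 - 33}\right) - 4387880\right) \left(4878794 + 4302612\right) = \left(\left(- \frac{13}{2} - \frac{84}{219}\right) - 4387880\right) 9181406 = \left(\left(- \frac{13}{2} - \frac{28}{73}\right) - 4387880\right) 9181406 = \left(- \frac{1005}{146} - 4387880\right) 9181406 = \left(- \frac{640631485}{146}\right) 9181406 = - \frac{2940948880083955}{73}$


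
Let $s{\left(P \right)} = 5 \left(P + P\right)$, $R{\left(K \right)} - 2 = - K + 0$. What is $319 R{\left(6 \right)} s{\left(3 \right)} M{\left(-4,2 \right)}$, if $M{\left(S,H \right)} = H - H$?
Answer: $0$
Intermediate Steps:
$M{\left(S,H \right)} = 0$
$R{\left(K \right)} = 2 - K$ ($R{\left(K \right)} = 2 + \left(- K + 0\right) = 2 - K$)
$s{\left(P \right)} = 10 P$ ($s{\left(P \right)} = 5 \cdot 2 P = 10 P$)
$319 R{\left(6 \right)} s{\left(3 \right)} M{\left(-4,2 \right)} = 319 \left(2 - 6\right) 10 \cdot 3 \cdot 0 = 319 \left(2 - 6\right) 30 \cdot 0 = 319 \left(-4\right) 30 \cdot 0 = 319 \left(\left(-120\right) 0\right) = 319 \cdot 0 = 0$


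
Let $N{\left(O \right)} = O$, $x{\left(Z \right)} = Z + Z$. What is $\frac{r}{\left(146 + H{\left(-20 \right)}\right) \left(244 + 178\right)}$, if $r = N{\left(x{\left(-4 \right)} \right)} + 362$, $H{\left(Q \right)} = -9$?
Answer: $\frac{177}{28907} \approx 0.0061231$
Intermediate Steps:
$x{\left(Z \right)} = 2 Z$
$r = 354$ ($r = 2 \left(-4\right) + 362 = -8 + 362 = 354$)
$\frac{r}{\left(146 + H{\left(-20 \right)}\right) \left(244 + 178\right)} = \frac{354}{\left(146 - 9\right) \left(244 + 178\right)} = \frac{354}{137 \cdot 422} = \frac{354}{57814} = 354 \cdot \frac{1}{57814} = \frac{177}{28907}$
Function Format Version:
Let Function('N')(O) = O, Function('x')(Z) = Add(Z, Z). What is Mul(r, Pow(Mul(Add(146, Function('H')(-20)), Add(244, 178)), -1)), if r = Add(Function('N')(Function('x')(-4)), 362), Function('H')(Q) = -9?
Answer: Rational(177, 28907) ≈ 0.0061231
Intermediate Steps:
Function('x')(Z) = Mul(2, Z)
r = 354 (r = Add(Mul(2, -4), 362) = Add(-8, 362) = 354)
Mul(r, Pow(Mul(Add(146, Function('H')(-20)), Add(244, 178)), -1)) = Mul(354, Pow(Mul(Add(146, -9), Add(244, 178)), -1)) = Mul(354, Pow(Mul(137, 422), -1)) = Mul(354, Pow(57814, -1)) = Mul(354, Rational(1, 57814)) = Rational(177, 28907)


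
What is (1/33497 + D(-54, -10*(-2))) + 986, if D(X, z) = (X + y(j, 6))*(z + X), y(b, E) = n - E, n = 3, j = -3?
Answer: 97945229/33497 ≈ 2924.0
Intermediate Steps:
y(b, E) = 3 - E
D(X, z) = (-3 + X)*(X + z) (D(X, z) = (X + (3 - 1*6))*(z + X) = (X + (3 - 6))*(X + z) = (X - 3)*(X + z) = (-3 + X)*(X + z))
(1/33497 + D(-54, -10*(-2))) + 986 = (1/33497 + ((-54)**2 - 3*(-54) - (-30)*(-2) - (-540)*(-2))) + 986 = (1/33497 + (2916 + 162 - 3*20 - 54*20)) + 986 = (1/33497 + (2916 + 162 - 60 - 1080)) + 986 = (1/33497 + 1938) + 986 = 64917187/33497 + 986 = 97945229/33497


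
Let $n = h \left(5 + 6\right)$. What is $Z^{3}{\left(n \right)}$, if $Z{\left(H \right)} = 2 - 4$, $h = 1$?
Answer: $-8$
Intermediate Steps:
$n = 11$ ($n = 1 \left(5 + 6\right) = 1 \cdot 11 = 11$)
$Z{\left(H \right)} = -2$
$Z^{3}{\left(n \right)} = \left(-2\right)^{3} = -8$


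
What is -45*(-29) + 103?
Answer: 1408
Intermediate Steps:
-45*(-29) + 103 = 1305 + 103 = 1408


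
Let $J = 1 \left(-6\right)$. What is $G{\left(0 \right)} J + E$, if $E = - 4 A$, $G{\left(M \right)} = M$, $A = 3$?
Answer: $-12$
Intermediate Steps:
$E = -12$ ($E = \left(-4\right) 3 = -12$)
$J = -6$
$G{\left(0 \right)} J + E = 0 \left(-6\right) - 12 = 0 - 12 = -12$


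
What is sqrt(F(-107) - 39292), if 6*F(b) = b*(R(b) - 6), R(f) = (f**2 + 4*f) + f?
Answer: 23*I*sqrt(442) ≈ 483.55*I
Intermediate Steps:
R(f) = f**2 + 5*f
F(b) = b*(-6 + b*(5 + b))/6 (F(b) = (b*(b*(5 + b) - 6))/6 = (b*(-6 + b*(5 + b)))/6 = b*(-6 + b*(5 + b))/6)
sqrt(F(-107) - 39292) = sqrt((1/6)*(-107)*(-6 - 107*(5 - 107)) - 39292) = sqrt((1/6)*(-107)*(-6 - 107*(-102)) - 39292) = sqrt((1/6)*(-107)*(-6 + 10914) - 39292) = sqrt((1/6)*(-107)*10908 - 39292) = sqrt(-194526 - 39292) = sqrt(-233818) = 23*I*sqrt(442)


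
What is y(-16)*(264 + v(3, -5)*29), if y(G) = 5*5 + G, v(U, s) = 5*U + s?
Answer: 4986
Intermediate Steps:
v(U, s) = s + 5*U
y(G) = 25 + G
y(-16)*(264 + v(3, -5)*29) = (25 - 16)*(264 + (-5 + 5*3)*29) = 9*(264 + (-5 + 15)*29) = 9*(264 + 10*29) = 9*(264 + 290) = 9*554 = 4986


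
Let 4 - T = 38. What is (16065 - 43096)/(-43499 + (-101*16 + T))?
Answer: 27031/45149 ≈ 0.59871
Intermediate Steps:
T = -34 (T = 4 - 1*38 = 4 - 38 = -34)
(16065 - 43096)/(-43499 + (-101*16 + T)) = (16065 - 43096)/(-43499 + (-101*16 - 34)) = -27031/(-43499 + (-1616 - 34)) = -27031/(-43499 - 1650) = -27031/(-45149) = -27031*(-1/45149) = 27031/45149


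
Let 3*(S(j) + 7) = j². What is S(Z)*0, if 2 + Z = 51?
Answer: 0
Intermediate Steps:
Z = 49 (Z = -2 + 51 = 49)
S(j) = -7 + j²/3
S(Z)*0 = (-7 + (⅓)*49²)*0 = (-7 + (⅓)*2401)*0 = (-7 + 2401/3)*0 = (2380/3)*0 = 0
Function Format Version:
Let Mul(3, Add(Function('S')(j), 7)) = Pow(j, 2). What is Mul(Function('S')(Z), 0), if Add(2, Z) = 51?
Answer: 0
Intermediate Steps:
Z = 49 (Z = Add(-2, 51) = 49)
Function('S')(j) = Add(-7, Mul(Rational(1, 3), Pow(j, 2)))
Mul(Function('S')(Z), 0) = Mul(Add(-7, Mul(Rational(1, 3), Pow(49, 2))), 0) = Mul(Add(-7, Mul(Rational(1, 3), 2401)), 0) = Mul(Add(-7, Rational(2401, 3)), 0) = Mul(Rational(2380, 3), 0) = 0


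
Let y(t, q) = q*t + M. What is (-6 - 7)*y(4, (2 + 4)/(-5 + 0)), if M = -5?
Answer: 637/5 ≈ 127.40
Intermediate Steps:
y(t, q) = -5 + q*t (y(t, q) = q*t - 5 = -5 + q*t)
(-6 - 7)*y(4, (2 + 4)/(-5 + 0)) = (-6 - 7)*(-5 + ((2 + 4)/(-5 + 0))*4) = -13*(-5 + (6/(-5))*4) = -13*(-5 + (6*(-⅕))*4) = -13*(-5 - 6/5*4) = -13*(-5 - 24/5) = -13*(-49/5) = 637/5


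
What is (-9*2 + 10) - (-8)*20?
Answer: 152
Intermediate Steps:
(-9*2 + 10) - (-8)*20 = (-18 + 10) - 1*(-160) = -8 + 160 = 152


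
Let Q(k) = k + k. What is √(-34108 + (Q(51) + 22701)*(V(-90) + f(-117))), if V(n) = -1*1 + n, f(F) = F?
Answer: 2*I*√1194283 ≈ 2185.7*I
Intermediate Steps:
Q(k) = 2*k
V(n) = -1 + n
√(-34108 + (Q(51) + 22701)*(V(-90) + f(-117))) = √(-34108 + (2*51 + 22701)*((-1 - 90) - 117)) = √(-34108 + (102 + 22701)*(-91 - 117)) = √(-34108 + 22803*(-208)) = √(-34108 - 4743024) = √(-4777132) = 2*I*√1194283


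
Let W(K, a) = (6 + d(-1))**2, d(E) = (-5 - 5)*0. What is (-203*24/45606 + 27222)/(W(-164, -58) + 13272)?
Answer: 103456805/50577054 ≈ 2.0455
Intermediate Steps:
d(E) = 0 (d(E) = -10*0 = 0)
W(K, a) = 36 (W(K, a) = (6 + 0)**2 = 6**2 = 36)
(-203*24/45606 + 27222)/(W(-164, -58) + 13272) = (-203*24/45606 + 27222)/(36 + 13272) = (-4872*1/45606 + 27222)/13308 = (-812/7601 + 27222)*(1/13308) = (206913610/7601)*(1/13308) = 103456805/50577054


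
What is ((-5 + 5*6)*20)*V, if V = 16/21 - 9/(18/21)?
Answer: -102250/21 ≈ -4869.0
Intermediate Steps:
V = -409/42 (V = 16*(1/21) - 9/(18*(1/21)) = 16/21 - 9/6/7 = 16/21 - 9*7/6 = 16/21 - 21/2 = -409/42 ≈ -9.7381)
((-5 + 5*6)*20)*V = ((-5 + 5*6)*20)*(-409/42) = ((-5 + 30)*20)*(-409/42) = (25*20)*(-409/42) = 500*(-409/42) = -102250/21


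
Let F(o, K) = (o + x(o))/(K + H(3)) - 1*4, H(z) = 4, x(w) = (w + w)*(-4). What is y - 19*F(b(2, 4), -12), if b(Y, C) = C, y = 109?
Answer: 237/2 ≈ 118.50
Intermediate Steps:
x(w) = -8*w (x(w) = (2*w)*(-4) = -8*w)
F(o, K) = -4 - 7*o/(4 + K) (F(o, K) = (o - 8*o)/(K + 4) - 1*4 = (-7*o)/(4 + K) - 4 = -7*o/(4 + K) - 4 = -4 - 7*o/(4 + K))
y - 19*F(b(2, 4), -12) = 109 - 19*(-16 - 7*4 - 4*(-12))/(4 - 12) = 109 - 19*(-16 - 28 + 48)/(-8) = 109 - (-19)*4/8 = 109 - 19*(-½) = 109 + 19/2 = 237/2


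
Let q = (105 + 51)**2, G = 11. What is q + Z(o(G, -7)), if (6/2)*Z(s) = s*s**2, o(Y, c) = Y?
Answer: 74339/3 ≈ 24780.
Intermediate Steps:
q = 24336 (q = 156**2 = 24336)
Z(s) = s**3/3 (Z(s) = (s*s**2)/3 = s**3/3)
q + Z(o(G, -7)) = 24336 + (1/3)*11**3 = 24336 + (1/3)*1331 = 24336 + 1331/3 = 74339/3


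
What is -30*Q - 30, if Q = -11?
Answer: 300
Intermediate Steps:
-30*Q - 30 = -30*(-11) - 30 = 330 - 30 = 300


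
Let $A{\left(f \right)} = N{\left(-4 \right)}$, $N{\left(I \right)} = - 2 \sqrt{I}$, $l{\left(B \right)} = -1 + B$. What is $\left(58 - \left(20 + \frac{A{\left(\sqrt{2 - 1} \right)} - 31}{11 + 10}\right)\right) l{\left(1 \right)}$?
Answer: $0$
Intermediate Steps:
$A{\left(f \right)} = - 4 i$ ($A{\left(f \right)} = - 2 \sqrt{-4} = - 2 \cdot 2 i = - 4 i$)
$\left(58 - \left(20 + \frac{A{\left(\sqrt{2 - 1} \right)} - 31}{11 + 10}\right)\right) l{\left(1 \right)} = \left(58 - \left(20 + \frac{- 4 i - 31}{11 + 10}\right)\right) \left(-1 + 1\right) = \left(58 - \left(20 + \frac{-31 - 4 i}{21}\right)\right) 0 = \left(58 - \left(20 + \left(-31 - 4 i\right) \frac{1}{21}\right)\right) 0 = \left(58 - \left(\frac{389}{21} - \frac{4 i}{21}\right)\right) 0 = \left(\frac{829}{21} + \frac{4 i}{21}\right) 0 = 0$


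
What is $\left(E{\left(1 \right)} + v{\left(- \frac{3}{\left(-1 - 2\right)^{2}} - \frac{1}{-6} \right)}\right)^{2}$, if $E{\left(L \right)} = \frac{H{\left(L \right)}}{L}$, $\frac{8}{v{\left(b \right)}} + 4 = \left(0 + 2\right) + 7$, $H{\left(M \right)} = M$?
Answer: $\frac{169}{25} \approx 6.76$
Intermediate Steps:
$v{\left(b \right)} = \frac{8}{5}$ ($v{\left(b \right)} = \frac{8}{-4 + \left(\left(0 + 2\right) + 7\right)} = \frac{8}{-4 + \left(2 + 7\right)} = \frac{8}{-4 + 9} = \frac{8}{5}$)
$E{\left(L \right)} = 1$ ($E{\left(L \right)} = \frac{L}{L} = 1$)
$\left(E{\left(1 \right)} + v{\left(- \frac{3}{\left(-1 - 2\right)^{2}} - \frac{1}{-6} \right)}\right)^{2} = \left(1 + \frac{8}{5}\right)^{2} = \left(\frac{13}{5}\right)^{2} = \frac{169}{25}$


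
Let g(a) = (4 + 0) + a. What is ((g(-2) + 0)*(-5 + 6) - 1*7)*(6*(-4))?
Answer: 120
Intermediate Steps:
g(a) = 4 + a
((g(-2) + 0)*(-5 + 6) - 1*7)*(6*(-4)) = (((4 - 2) + 0)*(-5 + 6) - 1*7)*(6*(-4)) = ((2 + 0)*1 - 7)*(-24) = (2*1 - 7)*(-24) = (2 - 7)*(-24) = -5*(-24) = 120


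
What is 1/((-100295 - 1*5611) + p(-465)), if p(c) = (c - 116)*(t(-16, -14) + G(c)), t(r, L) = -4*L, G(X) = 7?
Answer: -1/142509 ≈ -7.0171e-6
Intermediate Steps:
p(c) = -7308 + 63*c (p(c) = (c - 116)*(-4*(-14) + 7) = (-116 + c)*(56 + 7) = (-116 + c)*63 = -7308 + 63*c)
1/((-100295 - 1*5611) + p(-465)) = 1/((-100295 - 1*5611) + (-7308 + 63*(-465))) = 1/((-100295 - 5611) + (-7308 - 29295)) = 1/(-105906 - 36603) = 1/(-142509) = -1/142509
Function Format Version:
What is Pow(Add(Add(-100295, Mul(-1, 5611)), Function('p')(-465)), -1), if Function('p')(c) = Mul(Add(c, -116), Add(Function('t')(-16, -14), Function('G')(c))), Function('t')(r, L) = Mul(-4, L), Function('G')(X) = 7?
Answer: Rational(-1, 142509) ≈ -7.0171e-6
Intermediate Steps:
Function('p')(c) = Add(-7308, Mul(63, c)) (Function('p')(c) = Mul(Add(c, -116), Add(Mul(-4, -14), 7)) = Mul(Add(-116, c), Add(56, 7)) = Mul(Add(-116, c), 63) = Add(-7308, Mul(63, c)))
Pow(Add(Add(-100295, Mul(-1, 5611)), Function('p')(-465)), -1) = Pow(Add(Add(-100295, Mul(-1, 5611)), Add(-7308, Mul(63, -465))), -1) = Pow(Add(Add(-100295, -5611), Add(-7308, -29295)), -1) = Pow(Add(-105906, -36603), -1) = Pow(-142509, -1) = Rational(-1, 142509)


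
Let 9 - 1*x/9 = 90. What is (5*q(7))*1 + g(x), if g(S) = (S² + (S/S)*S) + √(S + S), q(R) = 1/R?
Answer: 3714989/7 + 27*I*√2 ≈ 5.3071e+5 + 38.184*I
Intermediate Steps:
x = -729 (x = 81 - 9*90 = 81 - 810 = -729)
g(S) = S + S² + √2*√S (g(S) = (S² + 1*S) + √(2*S) = (S² + S) + √2*√S = (S + S²) + √2*√S = S + S² + √2*√S)
(5*q(7))*1 + g(x) = (5/7)*1 + (-729 + (-729)² + √2*√(-729)) = (5*(⅐))*1 + (-729 + 531441 + √2*(27*I)) = (5/7)*1 + (-729 + 531441 + 27*I*√2) = 5/7 + (530712 + 27*I*√2) = 3714989/7 + 27*I*√2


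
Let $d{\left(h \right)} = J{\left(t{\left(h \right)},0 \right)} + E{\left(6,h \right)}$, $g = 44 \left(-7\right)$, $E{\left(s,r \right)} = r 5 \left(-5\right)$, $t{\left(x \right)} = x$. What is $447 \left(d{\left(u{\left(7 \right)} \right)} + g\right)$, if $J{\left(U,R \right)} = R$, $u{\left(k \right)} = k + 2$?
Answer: $-238251$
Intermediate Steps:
$u{\left(k \right)} = 2 + k$
$E{\left(s,r \right)} = - 25 r$ ($E{\left(s,r \right)} = 5 r \left(-5\right) = - 25 r$)
$g = -308$
$d{\left(h \right)} = - 25 h$ ($d{\left(h \right)} = 0 - 25 h = - 25 h$)
$447 \left(d{\left(u{\left(7 \right)} \right)} + g\right) = 447 \left(- 25 \left(2 + 7\right) - 308\right) = 447 \left(\left(-25\right) 9 - 308\right) = 447 \left(-225 - 308\right) = 447 \left(-533\right) = -238251$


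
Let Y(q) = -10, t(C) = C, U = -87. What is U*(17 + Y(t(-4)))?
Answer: -609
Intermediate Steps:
U*(17 + Y(t(-4))) = -87*(17 - 10) = -87*7 = -609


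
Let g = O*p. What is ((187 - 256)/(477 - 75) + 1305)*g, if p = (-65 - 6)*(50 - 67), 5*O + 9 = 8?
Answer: -211040329/670 ≈ -3.1499e+5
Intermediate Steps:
O = -⅕ (O = -9/5 + (⅕)*8 = -9/5 + 8/5 = -⅕ ≈ -0.20000)
p = 1207 (p = -71*(-17) = 1207)
g = -1207/5 (g = -⅕*1207 = -1207/5 ≈ -241.40)
((187 - 256)/(477 - 75) + 1305)*g = ((187 - 256)/(477 - 75) + 1305)*(-1207/5) = (-69/402 + 1305)*(-1207/5) = (-69*1/402 + 1305)*(-1207/5) = (-23/134 + 1305)*(-1207/5) = (174847/134)*(-1207/5) = -211040329/670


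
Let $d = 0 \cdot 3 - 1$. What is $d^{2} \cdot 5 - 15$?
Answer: $-10$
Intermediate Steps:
$d = -1$ ($d = 0 - 1 = -1$)
$d^{2} \cdot 5 - 15 = \left(-1\right)^{2} \cdot 5 - 15 = 1 \cdot 5 - 15 = 5 - 15 = -10$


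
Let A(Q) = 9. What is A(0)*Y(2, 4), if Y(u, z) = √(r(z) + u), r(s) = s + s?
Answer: 9*√10 ≈ 28.461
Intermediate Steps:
r(s) = 2*s
Y(u, z) = √(u + 2*z) (Y(u, z) = √(2*z + u) = √(u + 2*z))
A(0)*Y(2, 4) = 9*√(2 + 2*4) = 9*√(2 + 8) = 9*√10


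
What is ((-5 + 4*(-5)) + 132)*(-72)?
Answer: -7704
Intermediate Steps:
((-5 + 4*(-5)) + 132)*(-72) = ((-5 - 20) + 132)*(-72) = (-25 + 132)*(-72) = 107*(-72) = -7704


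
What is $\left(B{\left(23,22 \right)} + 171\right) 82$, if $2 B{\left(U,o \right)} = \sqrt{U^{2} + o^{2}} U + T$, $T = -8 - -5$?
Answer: $13899 + 943 \sqrt{1013} \approx 43913.0$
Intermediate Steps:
$T = -3$ ($T = -8 + 5 = -3$)
$B{\left(U,o \right)} = - \frac{3}{2} + \frac{U \sqrt{U^{2} + o^{2}}}{2}$ ($B{\left(U,o \right)} = \frac{\sqrt{U^{2} + o^{2}} U - 3}{2} = \frac{U \sqrt{U^{2} + o^{2}} - 3}{2} = \frac{-3 + U \sqrt{U^{2} + o^{2}}}{2} = - \frac{3}{2} + \frac{U \sqrt{U^{2} + o^{2}}}{2}$)
$\left(B{\left(23,22 \right)} + 171\right) 82 = \left(\left(- \frac{3}{2} + \frac{1}{2} \cdot 23 \sqrt{23^{2} + 22^{2}}\right) + 171\right) 82 = \left(\left(- \frac{3}{2} + \frac{1}{2} \cdot 23 \sqrt{529 + 484}\right) + 171\right) 82 = \left(\left(- \frac{3}{2} + \frac{1}{2} \cdot 23 \sqrt{1013}\right) + 171\right) 82 = \left(\left(- \frac{3}{2} + \frac{23 \sqrt{1013}}{2}\right) + 171\right) 82 = \left(\frac{339}{2} + \frac{23 \sqrt{1013}}{2}\right) 82 = 13899 + 943 \sqrt{1013}$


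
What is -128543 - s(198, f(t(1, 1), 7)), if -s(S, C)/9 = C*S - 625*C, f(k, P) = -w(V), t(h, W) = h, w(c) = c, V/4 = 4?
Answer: -67055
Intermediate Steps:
V = 16 (V = 4*4 = 16)
f(k, P) = -16 (f(k, P) = -1*16 = -16)
s(S, C) = 5625*C - 9*C*S (s(S, C) = -9*(C*S - 625*C) = -9*(-625*C + C*S) = 5625*C - 9*C*S)
-128543 - s(198, f(t(1, 1), 7)) = -128543 - 9*(-16)*(625 - 1*198) = -128543 - 9*(-16)*(625 - 198) = -128543 - 9*(-16)*427 = -128543 - 1*(-61488) = -128543 + 61488 = -67055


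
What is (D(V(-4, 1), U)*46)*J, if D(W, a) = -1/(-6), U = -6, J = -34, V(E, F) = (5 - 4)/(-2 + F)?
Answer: -782/3 ≈ -260.67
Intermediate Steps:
V(E, F) = 1/(-2 + F)
D(W, a) = ⅙ (D(W, a) = -1*(-⅙) = ⅙)
(D(V(-4, 1), U)*46)*J = ((⅙)*46)*(-34) = (23/3)*(-34) = -782/3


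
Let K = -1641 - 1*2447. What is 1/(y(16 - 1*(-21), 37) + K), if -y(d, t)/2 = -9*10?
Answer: -1/3908 ≈ -0.00025589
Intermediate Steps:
y(d, t) = 180 (y(d, t) = -(-18)*10 = -2*(-90) = 180)
K = -4088 (K = -1641 - 2447 = -4088)
1/(y(16 - 1*(-21), 37) + K) = 1/(180 - 4088) = 1/(-3908) = -1/3908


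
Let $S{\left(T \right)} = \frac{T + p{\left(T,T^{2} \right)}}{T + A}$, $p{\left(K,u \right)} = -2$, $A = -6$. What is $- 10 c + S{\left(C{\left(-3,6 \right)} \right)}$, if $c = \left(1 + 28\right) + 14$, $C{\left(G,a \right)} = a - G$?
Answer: $- \frac{1283}{3} \approx -427.67$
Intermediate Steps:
$c = 43$ ($c = 29 + 14 = 43$)
$S{\left(T \right)} = \frac{-2 + T}{-6 + T}$ ($S{\left(T \right)} = \frac{T - 2}{T - 6} = \frac{-2 + T}{-6 + T}$)
$- 10 c + S{\left(C{\left(-3,6 \right)} \right)} = \left(-10\right) 43 + \frac{-2 + \left(6 - -3\right)}{-6 + \left(6 - -3\right)} = -430 + \frac{-2 + \left(6 + 3\right)}{-6 + \left(6 + 3\right)} = -430 + \frac{-2 + 9}{-6 + 9} = -430 + \frac{1}{3} \cdot 7 = -430 + \frac{7}{3} = - \frac{1283}{3}$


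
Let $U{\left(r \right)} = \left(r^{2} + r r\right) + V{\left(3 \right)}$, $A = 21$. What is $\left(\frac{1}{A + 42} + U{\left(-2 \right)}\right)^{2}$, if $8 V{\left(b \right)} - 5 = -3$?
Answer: $\frac{4338889}{63504} \approx 68.325$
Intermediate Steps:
$V{\left(b \right)} = \frac{1}{4}$ ($V{\left(b \right)} = \frac{5}{8} + \frac{1}{8} \left(-3\right) = \frac{5}{8} - \frac{3}{8} = \frac{1}{4}$)
$U{\left(r \right)} = \frac{1}{4} + 2 r^{2}$ ($U{\left(r \right)} = \left(r^{2} + r r\right) + \frac{1}{4} = \left(r^{2} + r^{2}\right) + \frac{1}{4} = 2 r^{2} + \frac{1}{4} = \frac{1}{4} + 2 r^{2}$)
$\left(\frac{1}{A + 42} + U{\left(-2 \right)}\right)^{2} = \left(\frac{1}{21 + 42} + \left(\frac{1}{4} + 2 \left(-2\right)^{2}\right)\right)^{2} = \left(\frac{1}{63} + \left(\frac{1}{4} + 2 \cdot 4\right)\right)^{2} = \left(\frac{1}{63} + \left(\frac{1}{4} + 8\right)\right)^{2} = \left(\frac{1}{63} + \frac{33}{4}\right)^{2} = \left(\frac{2083}{252}\right)^{2} = \frac{4338889}{63504}$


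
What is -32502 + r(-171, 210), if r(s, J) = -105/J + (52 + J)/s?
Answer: -11116379/342 ≈ -32504.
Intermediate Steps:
r(s, J) = -105/J + (52 + J)/s
-32502 + r(-171, 210) = -32502 + (-105/210 + 52/(-171) + 210/(-171)) = -32502 + (-105*1/210 + 52*(-1/171) + 210*(-1/171)) = -32502 + (-1/2 - 52/171 - 70/57) = -32502 - 695/342 = -11116379/342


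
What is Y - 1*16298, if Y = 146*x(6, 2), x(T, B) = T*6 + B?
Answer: -10750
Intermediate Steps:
x(T, B) = B + 6*T (x(T, B) = 6*T + B = B + 6*T)
Y = 5548 (Y = 146*(2 + 6*6) = 146*(2 + 36) = 146*38 = 5548)
Y - 1*16298 = 5548 - 1*16298 = 5548 - 16298 = -10750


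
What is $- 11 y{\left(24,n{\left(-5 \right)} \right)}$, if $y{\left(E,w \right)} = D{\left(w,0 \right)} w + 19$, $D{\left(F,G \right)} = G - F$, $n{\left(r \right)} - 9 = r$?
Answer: $-33$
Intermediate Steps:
$n{\left(r \right)} = 9 + r$
$y{\left(E,w \right)} = 19 - w^{2}$ ($y{\left(E,w \right)} = \left(0 - w\right) w + 19 = - w w + 19 = - w^{2} + 19 = 19 - w^{2}$)
$- 11 y{\left(24,n{\left(-5 \right)} \right)} = - 11 \left(19 - \left(9 - 5\right)^{2}\right) = - 11 \left(19 - 4^{2}\right) = - 11 \left(19 - 16\right) = \left(-11\right) 3 = -33$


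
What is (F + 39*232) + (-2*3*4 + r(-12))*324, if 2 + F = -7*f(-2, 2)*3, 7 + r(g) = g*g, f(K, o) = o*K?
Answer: 45742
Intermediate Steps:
f(K, o) = K*o
r(g) = -7 + g² (r(g) = -7 + g*g = -7 + g²)
F = 82 (F = -2 - (-14)*2*3 = -2 - 7*(-4)*3 = -2 + 28*3 = -2 + 84 = 82)
(F + 39*232) + (-2*3*4 + r(-12))*324 = (82 + 39*232) + (-2*3*4 + (-7 + (-12)²))*324 = (82 + 9048) + (-6*4 + (-7 + 144))*324 = 9130 + (-24 + 137)*324 = 9130 + 113*324 = 9130 + 36612 = 45742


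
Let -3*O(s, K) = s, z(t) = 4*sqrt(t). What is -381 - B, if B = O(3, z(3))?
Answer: -380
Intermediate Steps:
O(s, K) = -s/3
B = -1 (B = -1/3*3 = -1)
-381 - B = -381 - 1*(-1) = -381 + 1 = -380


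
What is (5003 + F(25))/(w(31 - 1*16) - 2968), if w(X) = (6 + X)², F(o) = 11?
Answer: -5014/2527 ≈ -1.9842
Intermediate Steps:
(5003 + F(25))/(w(31 - 1*16) - 2968) = (5003 + 11)/((6 + (31 - 1*16))² - 2968) = 5014/((6 + (31 - 16))² - 2968) = 5014/((6 + 15)² - 2968) = 5014/(21² - 2968) = 5014/(441 - 2968) = 5014/(-2527) = 5014*(-1/2527) = -5014/2527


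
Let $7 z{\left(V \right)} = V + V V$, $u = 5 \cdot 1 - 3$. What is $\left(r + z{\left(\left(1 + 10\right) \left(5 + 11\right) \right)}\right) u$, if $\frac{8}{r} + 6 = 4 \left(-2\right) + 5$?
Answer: $\frac{560624}{63} \approx 8898.8$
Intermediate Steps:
$u = 2$ ($u = 5 - 3 = 2$)
$r = - \frac{8}{9}$ ($r = \frac{8}{-6 + \left(4 \left(-2\right) + 5\right)} = \frac{8}{-6 + \left(-8 + 5\right)} = \frac{8}{-6 - 3} = \frac{8}{-9} = 8 \left(- \frac{1}{9}\right) = - \frac{8}{9} \approx -0.88889$)
$z{\left(V \right)} = \frac{V}{7} + \frac{V^{2}}{7}$ ($z{\left(V \right)} = \frac{V + V V}{7} = \frac{V + V^{2}}{7} = \frac{V}{7} + \frac{V^{2}}{7}$)
$\left(r + z{\left(\left(1 + 10\right) \left(5 + 11\right) \right)}\right) u = \left(- \frac{8}{9} + \frac{\left(1 + 10\right) \left(5 + 11\right) \left(1 + \left(1 + 10\right) \left(5 + 11\right)\right)}{7}\right) 2 = \left(- \frac{8}{9} + \frac{11 \cdot 16 \left(1 + 11 \cdot 16\right)}{7}\right) 2 = \left(- \frac{8}{9} + \frac{1}{7} \cdot 176 \left(1 + 176\right)\right) 2 = \left(- \frac{8}{9} + \frac{1}{7} \cdot 176 \cdot 177\right) 2 = \left(- \frac{8}{9} + \frac{31152}{7}\right) 2 = \frac{280312}{63} \cdot 2 = \frac{560624}{63}$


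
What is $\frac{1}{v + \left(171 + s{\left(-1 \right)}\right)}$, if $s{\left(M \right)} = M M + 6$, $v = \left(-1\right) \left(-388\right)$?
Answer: $\frac{1}{566} \approx 0.0017668$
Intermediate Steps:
$v = 388$
$s{\left(M \right)} = 6 + M^{2}$ ($s{\left(M \right)} = M^{2} + 6 = 6 + M^{2}$)
$\frac{1}{v + \left(171 + s{\left(-1 \right)}\right)} = \frac{1}{388 + \left(171 + \left(6 + \left(-1\right)^{2}\right)\right)} = \frac{1}{388 + \left(171 + \left(6 + 1\right)\right)} = \frac{1}{388 + \left(171 + 7\right)} = \frac{1}{388 + 178} = \frac{1}{566}$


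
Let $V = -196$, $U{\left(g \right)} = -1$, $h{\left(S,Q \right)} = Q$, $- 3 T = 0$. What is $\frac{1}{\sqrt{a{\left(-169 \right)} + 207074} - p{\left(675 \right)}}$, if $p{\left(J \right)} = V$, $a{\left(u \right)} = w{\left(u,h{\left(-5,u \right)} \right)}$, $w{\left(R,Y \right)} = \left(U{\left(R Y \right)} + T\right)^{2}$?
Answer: $- \frac{196}{168659} + \frac{5 \sqrt{8283}}{168659} \approx 0.001536$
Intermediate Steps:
$T = 0$ ($T = \left(- \frac{1}{3}\right) 0 = 0$)
$w{\left(R,Y \right)} = 1$ ($w{\left(R,Y \right)} = \left(-1 + 0\right)^{2} = \left(-1\right)^{2} = 1$)
$a{\left(u \right)} = 1$
$p{\left(J \right)} = -196$
$\frac{1}{\sqrt{a{\left(-169 \right)} + 207074} - p{\left(675 \right)}} = \frac{1}{\sqrt{1 + 207074} - -196} = \frac{1}{\sqrt{207075} + 196} = \frac{1}{5 \sqrt{8283} + 196} = \frac{1}{196 + 5 \sqrt{8283}}$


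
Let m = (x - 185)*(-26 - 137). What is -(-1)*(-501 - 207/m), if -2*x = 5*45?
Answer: -48589899/96985 ≈ -501.00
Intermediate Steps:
x = -225/2 (x = -5*45/2 = -1/2*225 = -225/2 ≈ -112.50)
m = 96985/2 (m = (-225/2 - 185)*(-26 - 137) = -595/2*(-163) = 96985/2 ≈ 48493.)
-(-1)*(-501 - 207/m) = -(-1)*(-501 - 207/96985/2) = -(-1)*(-501 - 207*2/96985) = -(-1)*(-501 - 414/96985) = -(-1)*(-48589899)/96985 = -1*48589899/96985 = -48589899/96985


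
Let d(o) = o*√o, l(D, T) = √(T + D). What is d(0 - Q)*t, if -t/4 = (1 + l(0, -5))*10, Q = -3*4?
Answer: -960*√3 - 960*I*√15 ≈ -1662.8 - 3718.1*I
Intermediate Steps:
Q = -12
l(D, T) = √(D + T)
t = -40 - 40*I*√5 (t = -4*(1 + √(0 - 5))*10 = -4*(1 + √(-5))*10 = -4*(1 + I*√5)*10 = -4*(10 + 10*I*√5) = -40 - 40*I*√5 ≈ -40.0 - 89.443*I)
d(o) = o^(3/2)
d(0 - Q)*t = (0 - 1*(-12))^(3/2)*(-40 - 40*I*√5) = (0 + 12)^(3/2)*(-40 - 40*I*√5) = 12^(3/2)*(-40 - 40*I*√5) = (24*√3)*(-40 - 40*I*√5) = 24*√3*(-40 - 40*I*√5)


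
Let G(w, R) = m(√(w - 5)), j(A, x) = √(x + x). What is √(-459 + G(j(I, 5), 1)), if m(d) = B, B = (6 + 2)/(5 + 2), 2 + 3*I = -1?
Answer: I*√22435/7 ≈ 21.398*I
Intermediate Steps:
I = -1 (I = -⅔ + (⅓)*(-1) = -⅔ - ⅓ = -1)
j(A, x) = √2*√x (j(A, x) = √(2*x) = √2*√x)
B = 8/7 ≈ 1.1429
m(d) = 8/7
G(w, R) = 8/7
√(-459 + G(j(I, 5), 1)) = √(-459 + 8/7) = √(-3205/7) = I*√22435/7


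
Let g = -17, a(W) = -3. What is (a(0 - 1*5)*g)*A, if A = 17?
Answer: 867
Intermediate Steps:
(a(0 - 1*5)*g)*A = -3*(-17)*17 = 51*17 = 867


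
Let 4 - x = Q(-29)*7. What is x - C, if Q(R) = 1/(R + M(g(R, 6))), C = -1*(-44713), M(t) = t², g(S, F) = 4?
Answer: -581210/13 ≈ -44708.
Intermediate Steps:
C = 44713
Q(R) = 1/(16 + R) (Q(R) = 1/(R + 4²) = 1/(R + 16) = 1/(16 + R))
x = 59/13 (x = 4 - 7/(16 - 29) = 4 - 7/(-13) = 4 - (-1)*7/13 = 4 - 1*(-7/13) = 4 + 7/13 = 59/13 ≈ 4.5385)
x - C = 59/13 - 1*44713 = 59/13 - 44713 = -581210/13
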